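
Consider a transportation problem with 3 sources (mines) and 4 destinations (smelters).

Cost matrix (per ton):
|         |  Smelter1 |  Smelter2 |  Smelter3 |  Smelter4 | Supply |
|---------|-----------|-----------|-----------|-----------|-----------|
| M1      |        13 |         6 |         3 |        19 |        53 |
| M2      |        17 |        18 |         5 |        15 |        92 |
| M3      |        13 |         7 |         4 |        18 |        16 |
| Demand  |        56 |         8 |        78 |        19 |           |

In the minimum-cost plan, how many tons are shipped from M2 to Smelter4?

Solving gives:
  M1 to Smelter1: 40 × 13 = 520
  M1 to Smelter2: 8 × 6 = 48
  M1 to Smelter3: 5 × 3 = 15
  M2 to Smelter3: 73 × 5 = 365
  M2 to Smelter4: 19 × 15 = 285
  M3 to Smelter1: 16 × 13 = 208
Total cost = 1441.
So M2→Smelter4 carries 19 tons.

19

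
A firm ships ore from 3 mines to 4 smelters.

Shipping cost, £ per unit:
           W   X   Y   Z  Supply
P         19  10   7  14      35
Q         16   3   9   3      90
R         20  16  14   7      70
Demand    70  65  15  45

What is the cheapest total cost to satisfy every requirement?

Optimal allocation:
  P->W: 20 × £19 = £380
  P->Y: 15 × £7 = £105
  Q->W: 25 × £16 = £400
  Q->X: 65 × £3 = £195
  R->W: 25 × £20 = £500
  R->Z: 45 × £7 = £315
Total = 380 + 105 + 400 + 195 + 500 + 315 = £1895.
(Supply check: P ships 35; Q ships 90; R ships 70.)

1895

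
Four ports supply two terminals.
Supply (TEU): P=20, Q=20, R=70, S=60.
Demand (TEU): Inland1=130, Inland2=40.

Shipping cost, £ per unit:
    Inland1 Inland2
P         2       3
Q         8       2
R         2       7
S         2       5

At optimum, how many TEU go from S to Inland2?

Solving gives:
  P→Inland2: 20 × £3 = £60
  Q→Inland2: 20 × £2 = £40
  R→Inland1: 70 × £2 = £140
  S→Inland1: 60 × £2 = £120
Total cost = £360.
The route S→Inland2 is not used.

0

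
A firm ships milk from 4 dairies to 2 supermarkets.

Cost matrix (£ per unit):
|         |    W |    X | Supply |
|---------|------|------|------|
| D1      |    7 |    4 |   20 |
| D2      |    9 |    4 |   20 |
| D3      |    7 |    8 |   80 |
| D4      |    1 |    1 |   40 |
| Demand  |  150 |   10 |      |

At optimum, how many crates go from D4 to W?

Solving gives:
  D1->W: 20 × £7 = £140
  D2->W: 10 × £9 = £90
  D2->X: 10 × £4 = £40
  D3->W: 80 × £7 = £560
  D4->W: 40 × £1 = £40
Total cost = £870.
So D4→W carries 40 crates.

40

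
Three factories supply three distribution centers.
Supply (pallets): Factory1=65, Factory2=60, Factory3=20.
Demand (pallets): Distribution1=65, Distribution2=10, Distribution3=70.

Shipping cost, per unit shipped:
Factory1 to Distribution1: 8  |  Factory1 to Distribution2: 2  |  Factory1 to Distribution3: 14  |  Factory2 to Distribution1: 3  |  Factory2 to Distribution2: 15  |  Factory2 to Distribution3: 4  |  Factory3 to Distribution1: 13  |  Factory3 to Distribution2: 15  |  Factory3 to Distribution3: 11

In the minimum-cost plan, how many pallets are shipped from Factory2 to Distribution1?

The minimum-cost plan:
  Factory1→Distribution1: 55 × 8 = 440
  Factory1→Distribution2: 10 × 2 = 20
  Factory2→Distribution1: 10 × 3 = 30
  Factory2→Distribution3: 50 × 4 = 200
  Factory3→Distribution3: 20 × 11 = 220
Total cost = 910.
So Factory2→Distribution1 carries 10 pallets.

10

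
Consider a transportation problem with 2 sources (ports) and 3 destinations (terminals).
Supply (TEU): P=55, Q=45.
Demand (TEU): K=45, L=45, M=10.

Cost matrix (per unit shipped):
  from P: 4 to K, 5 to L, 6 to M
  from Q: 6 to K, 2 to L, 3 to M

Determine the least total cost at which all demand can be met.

330

An optimal shipping plan:
  P->K: 45 × 4 = 180
  P->L: 10 × 5 = 50
  Q->L: 35 × 2 = 70
  Q->M: 10 × 3 = 30
Total = 180 + 50 + 70 + 30 = 330.
(Supply check: P ships 55; Q ships 45.)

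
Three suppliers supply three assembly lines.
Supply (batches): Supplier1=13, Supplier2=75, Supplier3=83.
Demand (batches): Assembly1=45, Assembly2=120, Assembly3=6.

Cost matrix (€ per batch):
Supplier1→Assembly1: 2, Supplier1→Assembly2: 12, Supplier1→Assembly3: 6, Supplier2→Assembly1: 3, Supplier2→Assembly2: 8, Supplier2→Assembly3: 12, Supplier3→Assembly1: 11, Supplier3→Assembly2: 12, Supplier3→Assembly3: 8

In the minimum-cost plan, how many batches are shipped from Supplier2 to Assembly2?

Optimal shipments:
  Supplier1→Assembly1: 13 × €2 = €26
  Supplier2→Assembly1: 32 × €3 = €96
  Supplier2→Assembly2: 43 × €8 = €344
  Supplier3→Assembly2: 77 × €12 = €924
  Supplier3→Assembly3: 6 × €8 = €48
Total cost = €1438.
So Supplier2→Assembly2 carries 43 batches.

43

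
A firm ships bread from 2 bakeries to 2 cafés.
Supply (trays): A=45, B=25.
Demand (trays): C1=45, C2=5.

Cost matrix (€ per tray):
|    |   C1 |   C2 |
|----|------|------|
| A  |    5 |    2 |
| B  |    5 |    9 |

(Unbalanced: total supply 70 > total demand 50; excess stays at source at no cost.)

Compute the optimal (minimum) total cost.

235

An optimal shipping plan:
  A to C1: 20 × €5 = €100
  A to C2: 5 × €2 = €10
  B to C1: 25 × €5 = €125
Total = 100 + 10 + 125 = €235.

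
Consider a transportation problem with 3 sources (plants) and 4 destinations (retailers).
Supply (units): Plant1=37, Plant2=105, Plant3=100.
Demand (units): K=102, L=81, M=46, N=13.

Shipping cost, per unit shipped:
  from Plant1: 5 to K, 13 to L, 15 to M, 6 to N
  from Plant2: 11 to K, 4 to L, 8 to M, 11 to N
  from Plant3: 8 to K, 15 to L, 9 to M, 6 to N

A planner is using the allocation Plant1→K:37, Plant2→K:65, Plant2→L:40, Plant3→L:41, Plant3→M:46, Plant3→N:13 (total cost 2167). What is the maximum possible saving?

Current plan cost = 37·5 + 65·11 + 40·4 + 41·15 + 46·9 + 13·6 = 2167.
Optimal plan:
  Plant1–K: 37 × 5 = 185
  Plant2–L: 81 × 4 = 324
  Plant2–M: 24 × 8 = 192
  Plant3–K: 65 × 8 = 520
  Plant3–M: 22 × 9 = 198
  Plant3–N: 13 × 6 = 78
Optimal cost = 1497.
Saving = 2167 − 1497 = 670.

670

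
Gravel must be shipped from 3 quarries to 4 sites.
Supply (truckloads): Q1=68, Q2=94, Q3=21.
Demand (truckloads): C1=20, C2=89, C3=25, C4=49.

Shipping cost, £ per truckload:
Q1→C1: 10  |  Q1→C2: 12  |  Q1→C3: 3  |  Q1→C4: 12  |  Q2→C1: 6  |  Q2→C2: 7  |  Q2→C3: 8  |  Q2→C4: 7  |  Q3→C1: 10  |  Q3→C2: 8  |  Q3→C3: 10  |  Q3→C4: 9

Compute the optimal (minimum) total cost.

One minimum-cost allocation:
  Q1→C1: 20 × £10 = £200
  Q1→C2: 23 × £12 = £276
  Q1→C3: 25 × £3 = £75
  Q2→C2: 45 × £7 = £315
  Q2→C4: 49 × £7 = £343
  Q3→C2: 21 × £8 = £168
Total = 200 + 276 + 75 + 315 + 343 + 168 = £1377.

1377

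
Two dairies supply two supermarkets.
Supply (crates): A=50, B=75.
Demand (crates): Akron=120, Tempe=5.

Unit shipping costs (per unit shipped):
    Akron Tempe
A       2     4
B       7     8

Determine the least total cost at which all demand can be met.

One minimum-cost allocation:
  A->Akron: 50 crates
  B->Akron: 70 crates
  B->Tempe: 5 crates
Total cost = 630.
(Supply check: A ships 50; B ships 75.)

630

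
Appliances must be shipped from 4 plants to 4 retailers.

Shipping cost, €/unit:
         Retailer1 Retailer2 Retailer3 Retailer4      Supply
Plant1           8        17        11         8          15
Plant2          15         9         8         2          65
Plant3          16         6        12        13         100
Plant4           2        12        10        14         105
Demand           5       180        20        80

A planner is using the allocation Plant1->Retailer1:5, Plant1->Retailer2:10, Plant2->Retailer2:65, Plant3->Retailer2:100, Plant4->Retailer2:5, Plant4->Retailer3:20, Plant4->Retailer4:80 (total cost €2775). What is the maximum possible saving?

755

Current plan cost = 5·8 + 10·17 + 65·9 + 100·6 + 5·12 + 20·10 + 80·14 = €2775.
Optimal plan:
  Plant1->Retailer4: 15 units
  Plant2->Retailer4: 65 units
  Plant3->Retailer2: 100 units
  Plant4->Retailer1: 5 units
  Plant4->Retailer2: 80 units
  Plant4->Retailer3: 20 units
Optimal cost = €2020.
Saving = 2775 − 2020 = €755.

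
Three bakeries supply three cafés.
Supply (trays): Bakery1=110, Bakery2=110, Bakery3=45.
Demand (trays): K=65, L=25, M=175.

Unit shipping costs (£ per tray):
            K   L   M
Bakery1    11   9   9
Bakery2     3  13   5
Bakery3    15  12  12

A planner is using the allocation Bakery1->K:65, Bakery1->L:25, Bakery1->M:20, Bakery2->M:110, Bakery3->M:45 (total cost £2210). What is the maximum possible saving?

260

Current plan cost = 65·11 + 25·9 + 20·9 + 110·5 + 45·12 = £2210.
Optimal plan:
  Bakery1→M: 110 × £9 = £990
  Bakery2→K: 65 × £3 = £195
  Bakery2→M: 45 × £5 = £225
  Bakery3→L: 25 × £12 = £300
  Bakery3→M: 20 × £12 = £240
Optimal cost = £1950.
Saving = 2210 − 1950 = £260.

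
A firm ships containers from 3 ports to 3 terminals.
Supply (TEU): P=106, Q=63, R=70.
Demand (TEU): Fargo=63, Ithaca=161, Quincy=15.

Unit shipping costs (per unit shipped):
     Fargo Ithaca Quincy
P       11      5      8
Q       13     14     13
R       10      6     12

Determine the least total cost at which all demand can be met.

A cheapest plan:
  P→Ithaca: 91 TEU
  P→Quincy: 15 TEU
  Q→Fargo: 63 TEU
  R→Ithaca: 70 TEU
Total cost = 1814.
(Supply check: P ships 106; Q ships 63; R ships 70.)

1814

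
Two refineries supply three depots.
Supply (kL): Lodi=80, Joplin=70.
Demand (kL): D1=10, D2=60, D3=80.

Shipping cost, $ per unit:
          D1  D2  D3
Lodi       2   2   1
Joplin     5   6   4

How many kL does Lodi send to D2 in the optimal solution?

The minimum-cost plan:
  Lodi→D1: 10 × $2 = $20
  Lodi→D2: 60 × $2 = $120
  Lodi→D3: 10 × $1 = $10
  Joplin→D3: 70 × $4 = $280
Total cost = $430.
So Lodi→D2 carries 60 kL.

60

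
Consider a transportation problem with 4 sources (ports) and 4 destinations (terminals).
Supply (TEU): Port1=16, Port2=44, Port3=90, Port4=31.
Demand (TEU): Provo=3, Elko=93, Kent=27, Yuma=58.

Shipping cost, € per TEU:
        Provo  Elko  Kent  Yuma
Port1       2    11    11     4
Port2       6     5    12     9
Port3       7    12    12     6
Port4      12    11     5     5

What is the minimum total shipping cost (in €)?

1267

One minimum-cost allocation:
  Port1->Provo: 3 × €2 = €6
  Port1->Yuma: 13 × €4 = €52
  Port2->Elko: 44 × €5 = €220
  Port3->Elko: 49 × €12 = €588
  Port3->Yuma: 41 × €6 = €246
  Port4->Kent: 27 × €5 = €135
  Port4->Yuma: 4 × €5 = €20
Total = 6 + 52 + 220 + 588 + 246 + 135 + 20 = €1267.
(Supply check: Port1 ships 16; Port2 ships 44; Port3 ships 90; Port4 ships 31.)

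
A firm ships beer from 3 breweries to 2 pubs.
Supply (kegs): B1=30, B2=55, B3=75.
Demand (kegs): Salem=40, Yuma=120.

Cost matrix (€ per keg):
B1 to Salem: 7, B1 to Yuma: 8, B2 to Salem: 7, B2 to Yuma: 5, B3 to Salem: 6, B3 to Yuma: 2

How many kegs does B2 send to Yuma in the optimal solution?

45

The minimum-cost plan:
  B1–Salem: 30 × €7 = €210
  B2–Salem: 10 × €7 = €70
  B2–Yuma: 45 × €5 = €225
  B3–Yuma: 75 × €2 = €150
Total cost = €655.
So B2→Yuma carries 45 kegs.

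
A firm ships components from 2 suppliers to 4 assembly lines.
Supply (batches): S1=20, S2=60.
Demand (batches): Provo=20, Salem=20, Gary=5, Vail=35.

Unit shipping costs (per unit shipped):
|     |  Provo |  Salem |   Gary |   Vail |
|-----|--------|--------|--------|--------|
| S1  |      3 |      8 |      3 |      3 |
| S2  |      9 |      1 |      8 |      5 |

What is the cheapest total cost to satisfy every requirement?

295

An optimal shipping plan:
  S1->Provo: 20 × 3 = 60
  S2->Salem: 20 × 1 = 20
  S2->Gary: 5 × 8 = 40
  S2->Vail: 35 × 5 = 175
Total = 60 + 20 + 40 + 175 = 295.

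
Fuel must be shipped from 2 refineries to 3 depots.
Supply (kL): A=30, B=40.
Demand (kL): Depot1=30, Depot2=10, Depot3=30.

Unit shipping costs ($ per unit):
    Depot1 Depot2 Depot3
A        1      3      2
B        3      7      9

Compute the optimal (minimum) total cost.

An optimal shipping plan:
  A to Depot3: 30 kL
  B to Depot1: 30 kL
  B to Depot2: 10 kL
Total cost = $220.
(Supply check: A ships 30; B ships 40.)

220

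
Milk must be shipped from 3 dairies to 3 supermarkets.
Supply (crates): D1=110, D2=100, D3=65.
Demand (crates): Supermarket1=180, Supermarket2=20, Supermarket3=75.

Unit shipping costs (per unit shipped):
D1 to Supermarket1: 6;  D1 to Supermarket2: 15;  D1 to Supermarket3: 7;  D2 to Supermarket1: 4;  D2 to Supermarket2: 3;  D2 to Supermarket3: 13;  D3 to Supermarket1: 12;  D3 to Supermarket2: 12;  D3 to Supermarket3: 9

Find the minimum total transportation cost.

A cheapest plan:
  D1–Supermarket1: 100 × 6 = 600
  D1–Supermarket3: 10 × 7 = 70
  D2–Supermarket1: 80 × 4 = 320
  D2–Supermarket2: 20 × 3 = 60
  D3–Supermarket3: 65 × 9 = 585
Total = 600 + 70 + 320 + 60 + 585 = 1635.

1635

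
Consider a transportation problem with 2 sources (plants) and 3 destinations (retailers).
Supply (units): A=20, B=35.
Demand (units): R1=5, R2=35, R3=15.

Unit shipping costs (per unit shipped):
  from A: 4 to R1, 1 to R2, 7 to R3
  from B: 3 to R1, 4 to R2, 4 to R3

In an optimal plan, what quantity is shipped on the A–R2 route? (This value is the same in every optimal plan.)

The minimum-cost plan:
  A–R2: 20 units
  B–R1: 5 units
  B–R2: 15 units
  B–R3: 15 units
Total cost = 155.
So A→R2 carries 20 units.

20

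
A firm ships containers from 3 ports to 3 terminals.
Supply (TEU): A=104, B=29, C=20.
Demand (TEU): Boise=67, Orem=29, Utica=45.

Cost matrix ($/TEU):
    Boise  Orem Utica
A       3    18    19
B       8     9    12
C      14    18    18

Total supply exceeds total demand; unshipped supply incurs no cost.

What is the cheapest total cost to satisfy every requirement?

An optimal shipping plan:
  A–Boise: 67 TEU
  A–Utica: 25 TEU
  B–Orem: 29 TEU
  C–Utica: 20 TEU
Total cost = $1297.

1297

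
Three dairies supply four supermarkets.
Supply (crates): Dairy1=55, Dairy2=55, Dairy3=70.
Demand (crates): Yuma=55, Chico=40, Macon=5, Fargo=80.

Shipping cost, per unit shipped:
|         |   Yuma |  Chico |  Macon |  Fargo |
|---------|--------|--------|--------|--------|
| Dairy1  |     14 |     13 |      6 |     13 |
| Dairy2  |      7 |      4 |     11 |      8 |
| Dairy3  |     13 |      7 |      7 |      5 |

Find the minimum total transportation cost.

1335

Optimal allocation:
  Dairy1–Yuma: 40 × 14 = 560
  Dairy1–Macon: 5 × 6 = 30
  Dairy1–Fargo: 10 × 13 = 130
  Dairy2–Yuma: 15 × 7 = 105
  Dairy2–Chico: 40 × 4 = 160
  Dairy3–Fargo: 70 × 5 = 350
Total = 560 + 30 + 130 + 105 + 160 + 350 = 1335.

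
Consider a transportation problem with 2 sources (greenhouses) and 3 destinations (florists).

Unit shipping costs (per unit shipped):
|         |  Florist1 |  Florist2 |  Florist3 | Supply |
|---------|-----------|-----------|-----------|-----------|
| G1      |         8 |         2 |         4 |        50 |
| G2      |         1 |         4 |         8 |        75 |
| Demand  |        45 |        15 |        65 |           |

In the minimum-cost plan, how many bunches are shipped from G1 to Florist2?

The minimum-cost plan:
  G1–Florist3: 50 × 4 = 200
  G2–Florist1: 45 × 1 = 45
  G2–Florist2: 15 × 4 = 60
  G2–Florist3: 15 × 8 = 120
Total cost = 425.
The route G1→Florist2 is not used.

0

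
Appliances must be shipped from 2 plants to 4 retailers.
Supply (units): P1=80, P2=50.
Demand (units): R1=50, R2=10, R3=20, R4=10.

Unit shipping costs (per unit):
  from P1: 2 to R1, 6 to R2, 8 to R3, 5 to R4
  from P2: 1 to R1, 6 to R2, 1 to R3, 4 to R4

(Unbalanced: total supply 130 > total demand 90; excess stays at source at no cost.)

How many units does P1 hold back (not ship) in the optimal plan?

An optimal plan:
  P1–R1: 30 units
  P1–R2: 10 units
  P2–R1: 20 units
  P2–R3: 20 units
  P2–R4: 10 units
Total cost = 200.
P1 ships 40 of its 80, leaving 40.

40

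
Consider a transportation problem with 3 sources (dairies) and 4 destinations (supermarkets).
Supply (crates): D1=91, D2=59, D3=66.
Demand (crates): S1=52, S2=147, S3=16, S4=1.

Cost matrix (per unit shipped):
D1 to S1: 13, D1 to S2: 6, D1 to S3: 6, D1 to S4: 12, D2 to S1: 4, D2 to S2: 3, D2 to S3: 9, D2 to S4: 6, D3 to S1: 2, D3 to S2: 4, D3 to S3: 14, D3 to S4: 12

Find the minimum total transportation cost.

An optimal shipping plan:
  D1->S2: 75 × 6 = 450
  D1->S3: 16 × 6 = 96
  D2->S2: 58 × 3 = 174
  D2->S4: 1 × 6 = 6
  D3->S1: 52 × 2 = 104
  D3->S2: 14 × 4 = 56
Total = 450 + 96 + 174 + 6 + 104 + 56 = 886.
(Supply check: D1 ships 91; D2 ships 59; D3 ships 66.)

886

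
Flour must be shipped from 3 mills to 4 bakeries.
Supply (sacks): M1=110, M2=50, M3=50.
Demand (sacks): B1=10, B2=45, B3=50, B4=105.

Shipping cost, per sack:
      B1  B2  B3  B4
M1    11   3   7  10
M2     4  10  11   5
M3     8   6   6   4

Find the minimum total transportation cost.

An optimal shipping plan:
  M1 to B2: 45 × 3 = 135
  M1 to B3: 50 × 7 = 350
  M1 to B4: 15 × 10 = 150
  M2 to B1: 10 × 4 = 40
  M2 to B4: 40 × 5 = 200
  M3 to B4: 50 × 4 = 200
Total = 135 + 350 + 150 + 40 + 200 + 200 = 1075.

1075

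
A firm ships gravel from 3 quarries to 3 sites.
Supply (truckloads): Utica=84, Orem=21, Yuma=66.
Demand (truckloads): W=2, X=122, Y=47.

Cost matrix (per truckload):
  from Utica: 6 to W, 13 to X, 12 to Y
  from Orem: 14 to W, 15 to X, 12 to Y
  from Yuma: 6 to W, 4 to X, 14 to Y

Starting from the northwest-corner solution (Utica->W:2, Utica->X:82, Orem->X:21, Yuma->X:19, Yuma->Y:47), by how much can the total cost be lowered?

559

Current plan cost = 2·6 + 82·13 + 21·15 + 19·4 + 47·14 = 2127.
Optimal plan:
  Utica–W: 2 × 6 = 12
  Utica–X: 56 × 13 = 728
  Utica–Y: 26 × 12 = 312
  Orem–Y: 21 × 12 = 252
  Yuma–X: 66 × 4 = 264
Optimal cost = 1568.
Saving = 2127 − 1568 = 559.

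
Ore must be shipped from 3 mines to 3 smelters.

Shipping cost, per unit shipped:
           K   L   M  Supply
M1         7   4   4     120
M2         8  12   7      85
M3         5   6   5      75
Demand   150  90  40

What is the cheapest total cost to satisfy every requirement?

One minimum-cost allocation:
  M1 to L: 90 × 4 = 360
  M1 to M: 30 × 4 = 120
  M2 to K: 75 × 8 = 600
  M2 to M: 10 × 7 = 70
  M3 to K: 75 × 5 = 375
Total = 360 + 120 + 600 + 70 + 375 = 1525.
(Supply check: M1 ships 120; M2 ships 85; M3 ships 75.)

1525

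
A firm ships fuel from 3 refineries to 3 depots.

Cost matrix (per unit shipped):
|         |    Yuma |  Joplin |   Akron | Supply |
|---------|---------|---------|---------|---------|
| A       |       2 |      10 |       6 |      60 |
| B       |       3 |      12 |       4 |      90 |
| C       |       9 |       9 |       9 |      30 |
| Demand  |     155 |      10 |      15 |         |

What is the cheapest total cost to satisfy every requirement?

A cheapest plan:
  A→Yuma: 60 × 2 = 120
  B→Yuma: 90 × 3 = 270
  C→Yuma: 5 × 9 = 45
  C→Joplin: 10 × 9 = 90
  C→Akron: 15 × 9 = 135
Total = 120 + 270 + 45 + 90 + 135 = 660.
(Supply check: A ships 60; B ships 90; C ships 30.)

660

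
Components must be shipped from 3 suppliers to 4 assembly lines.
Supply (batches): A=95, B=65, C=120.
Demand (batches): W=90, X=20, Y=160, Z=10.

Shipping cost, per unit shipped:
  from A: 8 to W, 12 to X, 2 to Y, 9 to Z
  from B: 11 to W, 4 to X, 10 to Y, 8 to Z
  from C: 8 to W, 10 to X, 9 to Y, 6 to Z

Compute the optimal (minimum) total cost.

1680

An optimal shipping plan:
  A->Y: 95 × 2 = 190
  B->X: 20 × 4 = 80
  B->Y: 45 × 10 = 450
  C->W: 90 × 8 = 720
  C->Y: 20 × 9 = 180
  C->Z: 10 × 6 = 60
Total = 190 + 80 + 450 + 720 + 180 + 60 = 1680.
(Supply check: A ships 95; B ships 65; C ships 120.)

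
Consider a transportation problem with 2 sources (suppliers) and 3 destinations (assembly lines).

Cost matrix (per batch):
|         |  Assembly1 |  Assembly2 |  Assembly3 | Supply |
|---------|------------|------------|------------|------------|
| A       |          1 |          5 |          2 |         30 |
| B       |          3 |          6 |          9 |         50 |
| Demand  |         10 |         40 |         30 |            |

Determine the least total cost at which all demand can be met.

330

One minimum-cost allocation:
  A to Assembly3: 30 × 2 = 60
  B to Assembly1: 10 × 3 = 30
  B to Assembly2: 40 × 6 = 240
Total = 60 + 30 + 240 = 330.
(Supply check: A ships 30; B ships 50.)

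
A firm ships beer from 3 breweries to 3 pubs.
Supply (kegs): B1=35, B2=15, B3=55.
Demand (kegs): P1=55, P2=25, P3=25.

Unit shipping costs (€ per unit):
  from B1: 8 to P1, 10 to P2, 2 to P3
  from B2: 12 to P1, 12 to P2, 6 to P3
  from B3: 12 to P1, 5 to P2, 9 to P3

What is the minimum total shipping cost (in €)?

795

An optimal shipping plan:
  B1 to P1: 10 kegs
  B1 to P3: 25 kegs
  B2 to P1: 15 kegs
  B3 to P1: 30 kegs
  B3 to P2: 25 kegs
Total cost = €795.
(Supply check: B1 ships 35; B2 ships 15; B3 ships 55.)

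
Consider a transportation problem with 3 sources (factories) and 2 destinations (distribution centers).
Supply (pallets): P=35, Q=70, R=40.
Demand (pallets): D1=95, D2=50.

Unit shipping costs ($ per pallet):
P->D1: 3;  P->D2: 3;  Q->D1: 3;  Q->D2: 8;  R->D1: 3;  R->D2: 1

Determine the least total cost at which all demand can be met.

355

Optimal allocation:
  P to D1: 25 × $3 = $75
  P to D2: 10 × $3 = $30
  Q to D1: 70 × $3 = $210
  R to D2: 40 × $1 = $40
Total = 75 + 30 + 210 + 40 = $355.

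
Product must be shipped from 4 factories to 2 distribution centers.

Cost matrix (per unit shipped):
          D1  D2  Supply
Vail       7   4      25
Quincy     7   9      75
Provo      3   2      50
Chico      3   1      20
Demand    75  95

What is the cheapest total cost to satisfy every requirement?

745

Optimal allocation:
  Vail->D2: 25 × 4 = 100
  Quincy->D1: 75 × 7 = 525
  Provo->D2: 50 × 2 = 100
  Chico->D2: 20 × 1 = 20
Total = 100 + 525 + 100 + 20 = 745.
(Supply check: Vail ships 25; Quincy ships 75; Provo ships 50; Chico ships 20.)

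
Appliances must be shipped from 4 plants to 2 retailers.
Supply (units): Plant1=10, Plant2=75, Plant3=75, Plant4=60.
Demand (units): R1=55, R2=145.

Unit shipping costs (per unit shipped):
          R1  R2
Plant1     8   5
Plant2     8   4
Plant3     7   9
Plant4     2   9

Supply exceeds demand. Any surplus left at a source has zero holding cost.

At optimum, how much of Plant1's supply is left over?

0

Minimum-cost shipments:
  Plant1–R2: 10 × 5 = 50
  Plant2–R2: 75 × 4 = 300
  Plant3–R2: 60 × 9 = 540
  Plant4–R1: 55 × 2 = 110
Total cost = 1000.
Plant1 ships 10 of its 10, leaving 0.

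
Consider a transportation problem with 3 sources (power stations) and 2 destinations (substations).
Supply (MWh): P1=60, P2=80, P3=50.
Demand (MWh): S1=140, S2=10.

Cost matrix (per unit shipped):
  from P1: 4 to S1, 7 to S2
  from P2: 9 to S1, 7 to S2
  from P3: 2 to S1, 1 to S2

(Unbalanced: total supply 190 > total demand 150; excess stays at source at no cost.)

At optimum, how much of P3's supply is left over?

Minimum-cost shipments:
  P1–S1: 60 × 4 = 240
  P2–S1: 30 × 9 = 270
  P2–S2: 10 × 7 = 70
  P3–S1: 50 × 2 = 100
Total cost = 680.
P3 ships 50 of its 50, leaving 0.

0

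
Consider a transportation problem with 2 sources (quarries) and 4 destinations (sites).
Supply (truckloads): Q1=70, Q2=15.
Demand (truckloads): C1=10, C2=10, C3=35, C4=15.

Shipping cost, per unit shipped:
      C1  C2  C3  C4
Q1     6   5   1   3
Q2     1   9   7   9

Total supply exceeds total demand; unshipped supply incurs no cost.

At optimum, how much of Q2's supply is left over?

An optimal plan:
  Q1->C2: 10 × 5 = 50
  Q1->C3: 35 × 1 = 35
  Q1->C4: 15 × 3 = 45
  Q2->C1: 10 × 1 = 10
Total cost = 140.
Q2 ships 10 of its 15, leaving 5.

5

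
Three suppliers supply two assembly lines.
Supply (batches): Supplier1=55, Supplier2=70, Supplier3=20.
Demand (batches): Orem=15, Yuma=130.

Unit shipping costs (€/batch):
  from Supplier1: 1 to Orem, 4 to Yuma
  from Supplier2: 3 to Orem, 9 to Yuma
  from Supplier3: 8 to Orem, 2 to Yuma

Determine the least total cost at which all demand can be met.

800

Optimal allocation:
  Supplier1->Yuma: 55 × €4 = €220
  Supplier2->Orem: 15 × €3 = €45
  Supplier2->Yuma: 55 × €9 = €495
  Supplier3->Yuma: 20 × €2 = €40
Total = 220 + 45 + 495 + 40 = €800.
(Supply check: Supplier1 ships 55; Supplier2 ships 70; Supplier3 ships 20.)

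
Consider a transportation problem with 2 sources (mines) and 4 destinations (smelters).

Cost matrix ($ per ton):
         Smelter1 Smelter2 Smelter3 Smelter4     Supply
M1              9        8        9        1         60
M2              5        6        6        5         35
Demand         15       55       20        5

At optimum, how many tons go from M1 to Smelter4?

5

Optimal shipments:
  M1->Smelter2: 55 × $8 = $440
  M1->Smelter4: 5 × $1 = $5
  M2->Smelter1: 15 × $5 = $75
  M2->Smelter3: 20 × $6 = $120
Total cost = $640.
So M1→Smelter4 carries 5 tons.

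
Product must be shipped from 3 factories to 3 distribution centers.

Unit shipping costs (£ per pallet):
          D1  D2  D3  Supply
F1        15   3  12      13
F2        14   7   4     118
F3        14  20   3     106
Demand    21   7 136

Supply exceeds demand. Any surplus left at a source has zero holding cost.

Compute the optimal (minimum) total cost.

753

Optimal allocation:
  F1–D2: 7 × £3 = £21
  F2–D1: 21 × £14 = £294
  F2–D3: 30 × £4 = £120
  F3–D3: 106 × £3 = £318
Total = 21 + 294 + 120 + 318 = £753.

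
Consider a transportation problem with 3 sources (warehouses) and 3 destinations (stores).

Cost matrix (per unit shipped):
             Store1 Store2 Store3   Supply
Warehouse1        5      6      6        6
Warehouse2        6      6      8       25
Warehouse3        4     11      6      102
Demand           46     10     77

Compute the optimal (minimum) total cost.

An optimal shipping plan:
  Warehouse1 to Store3: 6 × 6 = 36
  Warehouse2 to Store1: 15 × 6 = 90
  Warehouse2 to Store2: 10 × 6 = 60
  Warehouse3 to Store1: 31 × 4 = 124
  Warehouse3 to Store3: 71 × 6 = 426
Total = 36 + 90 + 60 + 124 + 426 = 736.

736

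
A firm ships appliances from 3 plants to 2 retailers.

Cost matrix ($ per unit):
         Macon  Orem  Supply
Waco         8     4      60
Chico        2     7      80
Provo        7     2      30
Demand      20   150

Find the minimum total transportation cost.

760

An optimal shipping plan:
  Waco–Orem: 60 × $4 = $240
  Chico–Macon: 20 × $2 = $40
  Chico–Orem: 60 × $7 = $420
  Provo–Orem: 30 × $2 = $60
Total = 240 + 40 + 420 + 60 = $760.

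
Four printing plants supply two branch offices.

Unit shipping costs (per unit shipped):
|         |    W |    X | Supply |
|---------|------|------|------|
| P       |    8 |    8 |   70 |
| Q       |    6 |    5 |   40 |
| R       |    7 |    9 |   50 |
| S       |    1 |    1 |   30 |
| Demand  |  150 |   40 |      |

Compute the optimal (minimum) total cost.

1140

An optimal shipping plan:
  P to W: 70 × 8 = 560
  Q to X: 40 × 5 = 200
  R to W: 50 × 7 = 350
  S to W: 30 × 1 = 30
Total = 560 + 200 + 350 + 30 = 1140.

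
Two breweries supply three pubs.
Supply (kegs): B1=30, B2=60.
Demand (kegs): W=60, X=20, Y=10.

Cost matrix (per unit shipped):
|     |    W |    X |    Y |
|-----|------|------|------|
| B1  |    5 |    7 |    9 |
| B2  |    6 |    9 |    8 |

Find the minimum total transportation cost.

An optimal shipping plan:
  B1->W: 10 × 5 = 50
  B1->X: 20 × 7 = 140
  B2->W: 50 × 6 = 300
  B2->Y: 10 × 8 = 80
Total = 50 + 140 + 300 + 80 = 570.
(Supply check: B1 ships 30; B2 ships 60.)

570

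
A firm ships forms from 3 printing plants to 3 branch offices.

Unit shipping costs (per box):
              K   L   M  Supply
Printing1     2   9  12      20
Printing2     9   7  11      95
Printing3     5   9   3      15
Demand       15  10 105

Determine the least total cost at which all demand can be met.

1140

A cheapest plan:
  Printing1->K: 15 × 2 = 30
  Printing1->M: 5 × 12 = 60
  Printing2->L: 10 × 7 = 70
  Printing2->M: 85 × 11 = 935
  Printing3->M: 15 × 3 = 45
Total = 30 + 60 + 70 + 935 + 45 = 1140.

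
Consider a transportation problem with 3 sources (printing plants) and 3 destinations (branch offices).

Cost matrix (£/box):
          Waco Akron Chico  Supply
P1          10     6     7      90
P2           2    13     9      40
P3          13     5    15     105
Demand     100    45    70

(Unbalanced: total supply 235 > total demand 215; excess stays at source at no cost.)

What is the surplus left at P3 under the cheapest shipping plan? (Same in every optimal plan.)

20

Minimum-cost shipments:
  P1 to Waco: 20 × £10 = £200
  P1 to Chico: 70 × £7 = £490
  P2 to Waco: 40 × £2 = £80
  P3 to Waco: 40 × £13 = £520
  P3 to Akron: 45 × £5 = £225
Total cost = £1515.
P3 ships 85 of its 105, leaving 20.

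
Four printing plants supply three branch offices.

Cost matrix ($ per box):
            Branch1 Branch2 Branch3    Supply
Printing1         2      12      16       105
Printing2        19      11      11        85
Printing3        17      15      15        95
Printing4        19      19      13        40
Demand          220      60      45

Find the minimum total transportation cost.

3400

An optimal shipping plan:
  Printing1->Branch1: 105 × $2 = $210
  Printing2->Branch2: 60 × $11 = $660
  Printing2->Branch3: 25 × $11 = $275
  Printing3->Branch1: 95 × $17 = $1615
  Printing4->Branch1: 20 × $19 = $380
  Printing4->Branch3: 20 × $13 = $260
Total = 210 + 660 + 275 + 1615 + 380 + 260 = $3400.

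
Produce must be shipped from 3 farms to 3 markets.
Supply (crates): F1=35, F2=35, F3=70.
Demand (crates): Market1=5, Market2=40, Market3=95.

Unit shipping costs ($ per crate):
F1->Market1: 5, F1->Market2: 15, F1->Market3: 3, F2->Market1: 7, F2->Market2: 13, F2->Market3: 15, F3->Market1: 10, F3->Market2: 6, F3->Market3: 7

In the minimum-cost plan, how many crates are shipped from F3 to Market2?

Solving gives:
  F1→Market3: 35 × $3 = $105
  F2→Market1: 5 × $7 = $35
  F2→Market2: 30 × $13 = $390
  F3→Market2: 10 × $6 = $60
  F3→Market3: 60 × $7 = $420
Total cost = $1010.
So F3→Market2 carries 10 crates.

10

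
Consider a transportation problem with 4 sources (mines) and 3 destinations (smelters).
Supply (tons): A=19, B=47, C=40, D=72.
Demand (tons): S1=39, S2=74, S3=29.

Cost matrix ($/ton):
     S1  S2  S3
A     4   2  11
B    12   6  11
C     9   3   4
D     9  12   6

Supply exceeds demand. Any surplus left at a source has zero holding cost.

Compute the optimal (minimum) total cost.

A cheapest plan:
  A to S1: 19 × $4 = $76
  B to S2: 34 × $6 = $204
  C to S2: 40 × $3 = $120
  D to S1: 20 × $9 = $180
  D to S3: 29 × $6 = $174
Total = 76 + 204 + 120 + 180 + 174 = $754.

754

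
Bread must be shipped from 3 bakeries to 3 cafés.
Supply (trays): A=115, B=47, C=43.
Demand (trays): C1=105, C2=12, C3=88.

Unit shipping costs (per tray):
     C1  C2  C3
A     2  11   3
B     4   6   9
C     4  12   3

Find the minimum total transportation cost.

616

A cheapest plan:
  A→C1: 70 trays
  A→C3: 45 trays
  B→C1: 35 trays
  B→C2: 12 trays
  C→C3: 43 trays
Total cost = 616.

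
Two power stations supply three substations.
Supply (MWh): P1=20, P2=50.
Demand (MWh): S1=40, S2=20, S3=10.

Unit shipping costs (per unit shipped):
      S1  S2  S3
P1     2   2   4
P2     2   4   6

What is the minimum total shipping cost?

180

A cheapest plan:
  P1–S2: 20 MWh
  P2–S1: 40 MWh
  P2–S3: 10 MWh
Total cost = 180.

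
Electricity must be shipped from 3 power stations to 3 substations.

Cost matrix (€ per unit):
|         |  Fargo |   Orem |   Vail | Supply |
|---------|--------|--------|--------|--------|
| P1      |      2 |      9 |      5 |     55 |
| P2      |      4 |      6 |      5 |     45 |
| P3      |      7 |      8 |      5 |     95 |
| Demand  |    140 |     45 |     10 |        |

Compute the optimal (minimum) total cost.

980

An optimal shipping plan:
  P1–Fargo: 55 × €2 = €110
  P2–Fargo: 45 × €4 = €180
  P3–Fargo: 40 × €7 = €280
  P3–Orem: 45 × €8 = €360
  P3–Vail: 10 × €5 = €50
Total = 110 + 180 + 280 + 360 + 50 = €980.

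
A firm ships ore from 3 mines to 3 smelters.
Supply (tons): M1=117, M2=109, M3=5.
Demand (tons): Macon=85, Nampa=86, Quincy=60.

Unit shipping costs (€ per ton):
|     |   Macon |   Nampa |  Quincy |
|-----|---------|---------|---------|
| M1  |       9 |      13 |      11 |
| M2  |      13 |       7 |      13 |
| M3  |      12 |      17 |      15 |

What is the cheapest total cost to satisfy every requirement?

2088

An optimal shipping plan:
  M1 to Macon: 80 × €9 = €720
  M1 to Quincy: 37 × €11 = €407
  M2 to Nampa: 86 × €7 = €602
  M2 to Quincy: 23 × €13 = €299
  M3 to Macon: 5 × €12 = €60
Total = 720 + 407 + 602 + 299 + 60 = €2088.
(Supply check: M1 ships 117; M2 ships 109; M3 ships 5.)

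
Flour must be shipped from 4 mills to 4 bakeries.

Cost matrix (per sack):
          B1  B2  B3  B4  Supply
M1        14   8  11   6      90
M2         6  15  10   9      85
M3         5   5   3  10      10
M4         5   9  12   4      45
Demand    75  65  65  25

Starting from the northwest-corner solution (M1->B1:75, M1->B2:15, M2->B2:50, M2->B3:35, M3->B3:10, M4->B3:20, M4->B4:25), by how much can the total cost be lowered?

985

Current plan cost = 75·14 + 15·8 + 50·15 + 35·10 + 10·3 + 20·12 + 25·4 = 2640.
Optimal plan:
  M1->B2: 65 × 8 = 520
  M1->B3: 25 × 11 = 275
  M2->B1: 55 × 6 = 330
  M2->B3: 30 × 10 = 300
  M3->B3: 10 × 3 = 30
  M4->B1: 20 × 5 = 100
  M4->B4: 25 × 4 = 100
Optimal cost = 1655.
Saving = 2640 − 1655 = 985.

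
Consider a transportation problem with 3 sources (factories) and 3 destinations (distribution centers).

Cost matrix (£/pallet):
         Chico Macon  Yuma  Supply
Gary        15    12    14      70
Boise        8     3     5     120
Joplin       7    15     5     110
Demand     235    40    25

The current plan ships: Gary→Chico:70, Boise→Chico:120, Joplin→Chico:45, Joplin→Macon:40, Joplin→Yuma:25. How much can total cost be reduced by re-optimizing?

545

Current plan cost = 70·15 + 120·8 + 45·7 + 40·15 + 25·5 = £3050.
Optimal plan:
  Gary->Chico: 70 × £15 = £1050
  Boise->Chico: 55 × £8 = £440
  Boise->Macon: 40 × £3 = £120
  Boise->Yuma: 25 × £5 = £125
  Joplin->Chico: 110 × £7 = £770
Optimal cost = £2505.
Saving = 3050 − 2505 = £545.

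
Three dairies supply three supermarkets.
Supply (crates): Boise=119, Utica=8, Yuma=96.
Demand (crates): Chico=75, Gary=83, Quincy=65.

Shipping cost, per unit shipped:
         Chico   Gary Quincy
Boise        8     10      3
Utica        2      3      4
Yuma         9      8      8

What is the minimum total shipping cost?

1424

Optimal allocation:
  Boise→Chico: 54 crates
  Boise→Quincy: 65 crates
  Utica→Chico: 8 crates
  Yuma→Chico: 13 crates
  Yuma→Gary: 83 crates
Total cost = 1424.
(Supply check: Boise ships 119; Utica ships 8; Yuma ships 96.)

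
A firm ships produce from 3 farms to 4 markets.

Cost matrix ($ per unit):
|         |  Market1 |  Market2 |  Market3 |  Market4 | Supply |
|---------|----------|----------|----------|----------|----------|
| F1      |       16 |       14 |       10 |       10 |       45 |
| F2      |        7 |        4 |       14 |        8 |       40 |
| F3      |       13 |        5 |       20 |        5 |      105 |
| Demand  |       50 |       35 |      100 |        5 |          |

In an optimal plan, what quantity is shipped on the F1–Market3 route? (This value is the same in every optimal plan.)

45

Optimal shipments:
  F1 to Market3: 45 × $10 = $450
  F2 to Market3: 40 × $14 = $560
  F3 to Market1: 50 × $13 = $650
  F3 to Market2: 35 × $5 = $175
  F3 to Market3: 15 × $20 = $300
  F3 to Market4: 5 × $5 = $25
Total cost = $2160.
So F1→Market3 carries 45 crates.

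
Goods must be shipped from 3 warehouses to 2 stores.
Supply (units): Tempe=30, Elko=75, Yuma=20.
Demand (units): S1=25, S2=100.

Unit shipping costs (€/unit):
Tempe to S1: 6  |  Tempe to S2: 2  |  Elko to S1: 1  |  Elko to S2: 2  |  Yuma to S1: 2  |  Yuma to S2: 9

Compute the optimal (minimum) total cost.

245

One minimum-cost allocation:
  Tempe to S2: 30 × €2 = €60
  Elko to S1: 5 × €1 = €5
  Elko to S2: 70 × €2 = €140
  Yuma to S1: 20 × €2 = €40
Total = 60 + 5 + 140 + 40 = €245.
(Supply check: Tempe ships 30; Elko ships 75; Yuma ships 20.)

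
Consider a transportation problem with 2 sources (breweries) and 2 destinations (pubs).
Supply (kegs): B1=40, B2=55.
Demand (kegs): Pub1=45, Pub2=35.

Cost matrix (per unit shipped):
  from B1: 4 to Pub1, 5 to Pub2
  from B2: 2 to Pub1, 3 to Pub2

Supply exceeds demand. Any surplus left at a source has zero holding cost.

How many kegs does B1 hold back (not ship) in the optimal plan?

15

An optimal plan:
  B1->Pub1: 25 × 4 = 100
  B2->Pub1: 20 × 2 = 40
  B2->Pub2: 35 × 3 = 105
Total cost = 245.
B1 ships 25 of its 40, leaving 15.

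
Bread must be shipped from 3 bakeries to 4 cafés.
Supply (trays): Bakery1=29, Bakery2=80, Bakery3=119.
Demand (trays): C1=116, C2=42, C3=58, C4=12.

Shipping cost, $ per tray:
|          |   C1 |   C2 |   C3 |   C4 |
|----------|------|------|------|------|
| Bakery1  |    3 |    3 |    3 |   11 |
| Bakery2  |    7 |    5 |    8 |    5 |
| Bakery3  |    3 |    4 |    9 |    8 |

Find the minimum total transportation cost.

934

Optimal allocation:
  Bakery1–C3: 29 × $3 = $87
  Bakery2–C2: 39 × $5 = $195
  Bakery2–C3: 29 × $8 = $232
  Bakery2–C4: 12 × $5 = $60
  Bakery3–C1: 116 × $3 = $348
  Bakery3–C2: 3 × $4 = $12
Total = 87 + 195 + 232 + 60 + 348 + 12 = $934.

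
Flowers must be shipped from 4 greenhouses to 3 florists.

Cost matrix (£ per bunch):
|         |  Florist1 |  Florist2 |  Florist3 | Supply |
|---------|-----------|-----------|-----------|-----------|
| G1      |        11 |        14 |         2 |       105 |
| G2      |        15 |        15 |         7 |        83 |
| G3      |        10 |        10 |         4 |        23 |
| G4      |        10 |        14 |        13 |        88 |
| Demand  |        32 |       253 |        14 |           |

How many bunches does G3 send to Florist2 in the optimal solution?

The minimum-cost plan:
  G1->Florist2: 91 × £14 = £1274
  G1->Florist3: 14 × £2 = £28
  G2->Florist2: 83 × £15 = £1245
  G3->Florist2: 23 × £10 = £230
  G4->Florist1: 32 × £10 = £320
  G4->Florist2: 56 × £14 = £784
Total cost = £3881.
So G3→Florist2 carries 23 bunches.

23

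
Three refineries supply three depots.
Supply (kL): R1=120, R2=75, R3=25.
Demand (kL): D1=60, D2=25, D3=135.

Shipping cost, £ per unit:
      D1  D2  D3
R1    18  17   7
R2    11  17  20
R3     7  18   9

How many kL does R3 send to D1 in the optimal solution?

Solving gives:
  R1 to D3: 120 × £7 = £840
  R2 to D1: 50 × £11 = £550
  R2 to D2: 25 × £17 = £425
  R3 to D1: 10 × £7 = £70
  R3 to D3: 15 × £9 = £135
Total cost = £2020.
So R3→D1 carries 10 kL.

10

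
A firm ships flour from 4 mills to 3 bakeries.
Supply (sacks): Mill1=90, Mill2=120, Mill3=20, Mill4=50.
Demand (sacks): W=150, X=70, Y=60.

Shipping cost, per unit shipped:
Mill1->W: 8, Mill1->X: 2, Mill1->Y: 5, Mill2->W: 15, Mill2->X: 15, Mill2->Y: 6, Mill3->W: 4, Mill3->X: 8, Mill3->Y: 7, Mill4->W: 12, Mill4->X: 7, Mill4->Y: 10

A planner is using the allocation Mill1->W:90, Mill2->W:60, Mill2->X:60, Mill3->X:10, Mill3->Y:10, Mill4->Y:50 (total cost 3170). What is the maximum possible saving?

930

Current plan cost = 90·8 + 60·15 + 60·15 + 10·8 + 10·7 + 50·10 = 3170.
Optimal plan:
  Mill1–W: 20 × 8 = 160
  Mill1–X: 70 × 2 = 140
  Mill2–W: 60 × 15 = 900
  Mill2–Y: 60 × 6 = 360
  Mill3–W: 20 × 4 = 80
  Mill4–W: 50 × 12 = 600
Optimal cost = 2240.
Saving = 3170 − 2240 = 930.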